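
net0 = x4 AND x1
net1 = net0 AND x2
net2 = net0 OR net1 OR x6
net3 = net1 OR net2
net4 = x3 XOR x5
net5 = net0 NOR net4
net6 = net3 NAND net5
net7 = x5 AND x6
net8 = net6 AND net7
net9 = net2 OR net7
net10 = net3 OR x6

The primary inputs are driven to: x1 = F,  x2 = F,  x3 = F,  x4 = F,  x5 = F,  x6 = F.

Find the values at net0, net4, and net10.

net0 = x4 AND x1 = F AND F = F
net1 = net0 AND x2 = F AND F = F
net2 = net0 OR net1 OR x6 = F OR F OR F = F
net3 = net1 OR net2 = F OR F = F
net4 = x3 XOR x5 = F XOR F = F
net10 = net3 OR x6 = F OR F = F

net0 = F  net4 = F  net10 = F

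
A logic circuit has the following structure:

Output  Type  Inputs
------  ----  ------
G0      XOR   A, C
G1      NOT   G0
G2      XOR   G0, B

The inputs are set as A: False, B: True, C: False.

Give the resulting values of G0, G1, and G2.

G0 = False, G1 = True, G2 = True

G0 = A XOR C = False XOR False = False
G1 = NOT G0 = NOT False = True
G2 = G0 XOR B = False XOR True = True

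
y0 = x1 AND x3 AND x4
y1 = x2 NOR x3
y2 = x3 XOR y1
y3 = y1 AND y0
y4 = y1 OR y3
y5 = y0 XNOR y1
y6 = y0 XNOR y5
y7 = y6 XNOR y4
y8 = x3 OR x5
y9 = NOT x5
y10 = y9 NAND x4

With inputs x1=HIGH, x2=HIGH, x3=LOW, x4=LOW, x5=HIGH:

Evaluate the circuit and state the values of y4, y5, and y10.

y4 = LOW  y5 = HIGH  y10 = HIGH

y0 = x1 AND x3 AND x4 = HIGH AND LOW AND LOW = LOW
y1 = x2 NOR x3 = HIGH NOR LOW = LOW
y3 = y1 AND y0 = LOW AND LOW = LOW
y4 = y1 OR y3 = LOW OR LOW = LOW
y5 = y0 XNOR y1 = LOW XNOR LOW = HIGH
y9 = NOT x5 = NOT HIGH = LOW
y10 = y9 NAND x4 = LOW NAND LOW = HIGH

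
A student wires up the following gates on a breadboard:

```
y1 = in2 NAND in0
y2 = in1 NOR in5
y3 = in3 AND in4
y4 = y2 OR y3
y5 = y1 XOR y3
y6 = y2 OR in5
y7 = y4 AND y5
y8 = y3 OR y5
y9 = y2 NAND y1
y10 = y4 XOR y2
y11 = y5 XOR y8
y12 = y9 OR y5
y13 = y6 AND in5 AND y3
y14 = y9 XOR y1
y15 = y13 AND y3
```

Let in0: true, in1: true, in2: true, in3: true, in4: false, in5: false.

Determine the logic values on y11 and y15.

y11 = false, y15 = false

y1 = in2 NAND in0 = true NAND true = false
y2 = in1 NOR in5 = true NOR false = false
y3 = in3 AND in4 = true AND false = false
y5 = y1 XOR y3 = false XOR false = false
y6 = y2 OR in5 = false OR false = false
y8 = y3 OR y5 = false OR false = false
y11 = y5 XOR y8 = false XOR false = false
y13 = y6 AND in5 AND y3 = false AND false AND false = false
y15 = y13 AND y3 = false AND false = false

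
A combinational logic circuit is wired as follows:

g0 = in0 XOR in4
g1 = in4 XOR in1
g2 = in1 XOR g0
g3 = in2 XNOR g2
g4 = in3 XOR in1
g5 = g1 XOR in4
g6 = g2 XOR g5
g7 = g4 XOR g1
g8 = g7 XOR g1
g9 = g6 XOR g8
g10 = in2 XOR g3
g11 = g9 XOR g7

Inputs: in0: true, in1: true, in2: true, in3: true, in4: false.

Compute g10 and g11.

g0 = in0 XOR in4 = true XOR false = true
g1 = in4 XOR in1 = false XOR true = true
g2 = in1 XOR g0 = true XOR true = false
g3 = in2 XNOR g2 = true XNOR false = false
g4 = in3 XOR in1 = true XOR true = false
g5 = g1 XOR in4 = true XOR false = true
g6 = g2 XOR g5 = false XOR true = true
g7 = g4 XOR g1 = false XOR true = true
g8 = g7 XOR g1 = true XOR true = false
g9 = g6 XOR g8 = true XOR false = true
g10 = in2 XOR g3 = true XOR false = true
g11 = g9 XOR g7 = true XOR true = false

g10 = true  g11 = false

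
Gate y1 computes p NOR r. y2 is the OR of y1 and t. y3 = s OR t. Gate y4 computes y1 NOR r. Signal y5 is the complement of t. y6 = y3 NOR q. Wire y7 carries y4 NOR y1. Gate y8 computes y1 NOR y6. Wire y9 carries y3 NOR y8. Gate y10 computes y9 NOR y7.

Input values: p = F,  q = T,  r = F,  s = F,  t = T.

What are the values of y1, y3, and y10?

y1 = T, y3 = T, y10 = T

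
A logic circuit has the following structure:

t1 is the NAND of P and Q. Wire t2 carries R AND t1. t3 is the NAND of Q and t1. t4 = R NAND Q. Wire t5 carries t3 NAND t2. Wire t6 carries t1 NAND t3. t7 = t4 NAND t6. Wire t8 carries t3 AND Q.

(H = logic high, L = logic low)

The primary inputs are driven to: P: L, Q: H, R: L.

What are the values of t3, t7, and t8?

t3 = L, t7 = L, t8 = L

t1 = P NAND Q = L NAND H = H
t3 = Q NAND t1 = H NAND H = L
t4 = R NAND Q = L NAND H = H
t6 = t1 NAND t3 = H NAND L = H
t7 = t4 NAND t6 = H NAND H = L
t8 = t3 AND Q = L AND H = L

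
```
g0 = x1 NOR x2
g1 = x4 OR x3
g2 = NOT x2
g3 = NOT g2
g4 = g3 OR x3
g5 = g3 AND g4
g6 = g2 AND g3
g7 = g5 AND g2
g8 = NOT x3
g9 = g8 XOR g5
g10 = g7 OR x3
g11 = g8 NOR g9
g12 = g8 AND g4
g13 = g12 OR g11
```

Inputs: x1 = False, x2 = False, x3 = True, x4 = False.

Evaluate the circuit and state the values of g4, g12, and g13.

g4 = True, g12 = False, g13 = True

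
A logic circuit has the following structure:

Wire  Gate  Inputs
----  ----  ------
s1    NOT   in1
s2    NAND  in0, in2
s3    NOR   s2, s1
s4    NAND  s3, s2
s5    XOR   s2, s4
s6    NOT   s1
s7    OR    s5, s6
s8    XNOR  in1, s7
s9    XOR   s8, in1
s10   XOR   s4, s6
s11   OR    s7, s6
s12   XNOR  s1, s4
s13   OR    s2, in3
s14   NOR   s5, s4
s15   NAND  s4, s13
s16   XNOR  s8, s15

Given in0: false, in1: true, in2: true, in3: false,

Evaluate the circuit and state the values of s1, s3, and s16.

s1 = false  s3 = false  s16 = false

s1 = NOT in1 = NOT true = false
s2 = in0 NAND in2 = false NAND true = true
s3 = s2 NOR s1 = true NOR false = false
s4 = s3 NAND s2 = false NAND true = true
s5 = s2 XOR s4 = true XOR true = false
s6 = NOT s1 = NOT false = true
s7 = s5 OR s6 = false OR true = true
s8 = in1 XNOR s7 = true XNOR true = true
s13 = s2 OR in3 = true OR false = true
s15 = s4 NAND s13 = true NAND true = false
s16 = s8 XNOR s15 = true XNOR false = false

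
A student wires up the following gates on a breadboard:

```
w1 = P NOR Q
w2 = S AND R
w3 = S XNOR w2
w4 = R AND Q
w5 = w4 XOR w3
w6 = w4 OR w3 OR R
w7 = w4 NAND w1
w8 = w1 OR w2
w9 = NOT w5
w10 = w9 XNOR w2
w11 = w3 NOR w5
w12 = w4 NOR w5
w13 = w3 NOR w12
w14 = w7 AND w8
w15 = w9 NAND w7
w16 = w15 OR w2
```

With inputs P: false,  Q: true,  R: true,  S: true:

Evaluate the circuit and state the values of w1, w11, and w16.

w1 = P NOR Q = false NOR true = false
w2 = S AND R = true AND true = true
w3 = S XNOR w2 = true XNOR true = true
w4 = R AND Q = true AND true = true
w5 = w4 XOR w3 = true XOR true = false
w7 = w4 NAND w1 = true NAND false = true
w9 = NOT w5 = NOT false = true
w11 = w3 NOR w5 = true NOR false = false
w15 = w9 NAND w7 = true NAND true = false
w16 = w15 OR w2 = false OR true = true

w1 = false, w11 = false, w16 = true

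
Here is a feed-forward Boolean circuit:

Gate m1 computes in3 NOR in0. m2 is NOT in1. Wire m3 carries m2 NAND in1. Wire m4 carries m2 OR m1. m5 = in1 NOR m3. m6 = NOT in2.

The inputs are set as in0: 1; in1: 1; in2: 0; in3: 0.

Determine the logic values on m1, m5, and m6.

m1 = 0, m5 = 0, m6 = 1

m1 = in3 NOR in0 = 0 NOR 1 = 0
m2 = NOT in1 = NOT 1 = 0
m3 = m2 NAND in1 = 0 NAND 1 = 1
m5 = in1 NOR m3 = 1 NOR 1 = 0
m6 = NOT in2 = NOT 0 = 1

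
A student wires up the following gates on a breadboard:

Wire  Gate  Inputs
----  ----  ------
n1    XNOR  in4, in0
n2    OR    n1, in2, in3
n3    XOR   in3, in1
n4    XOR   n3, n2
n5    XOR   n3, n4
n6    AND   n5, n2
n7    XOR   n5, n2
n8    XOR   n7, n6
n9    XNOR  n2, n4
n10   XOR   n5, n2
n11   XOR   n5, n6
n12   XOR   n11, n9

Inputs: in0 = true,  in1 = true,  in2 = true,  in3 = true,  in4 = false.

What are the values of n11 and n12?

n11 = false, n12 = true

n1 = in4 XNOR in0 = false XNOR true = false
n2 = n1 OR in2 OR in3 = false OR true OR true = true
n3 = in3 XOR in1 = true XOR true = false
n4 = n3 XOR n2 = false XOR true = true
n5 = n3 XOR n4 = false XOR true = true
n6 = n5 AND n2 = true AND true = true
n9 = n2 XNOR n4 = true XNOR true = true
n11 = n5 XOR n6 = true XOR true = false
n12 = n11 XOR n9 = false XOR true = true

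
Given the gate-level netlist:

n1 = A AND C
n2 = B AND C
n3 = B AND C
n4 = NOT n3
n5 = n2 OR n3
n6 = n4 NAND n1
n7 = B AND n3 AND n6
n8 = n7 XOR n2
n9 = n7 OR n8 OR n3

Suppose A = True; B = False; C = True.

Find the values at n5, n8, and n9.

n5 = False, n8 = False, n9 = False

n1 = A AND C = True AND True = True
n2 = B AND C = False AND True = False
n3 = B AND C = False AND True = False
n4 = NOT n3 = NOT False = True
n5 = n2 OR n3 = False OR False = False
n6 = n4 NAND n1 = True NAND True = False
n7 = B AND n3 AND n6 = False AND False AND False = False
n8 = n7 XOR n2 = False XOR False = False
n9 = n7 OR n8 OR n3 = False OR False OR False = False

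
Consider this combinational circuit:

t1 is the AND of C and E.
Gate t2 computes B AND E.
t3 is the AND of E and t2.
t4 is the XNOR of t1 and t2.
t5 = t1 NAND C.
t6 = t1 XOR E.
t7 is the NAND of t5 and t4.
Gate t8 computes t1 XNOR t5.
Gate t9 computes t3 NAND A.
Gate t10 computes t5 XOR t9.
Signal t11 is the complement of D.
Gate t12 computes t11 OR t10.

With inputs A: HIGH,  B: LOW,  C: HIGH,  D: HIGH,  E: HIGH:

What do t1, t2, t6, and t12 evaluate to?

t1 = C AND E = HIGH AND HIGH = HIGH
t2 = B AND E = LOW AND HIGH = LOW
t3 = E AND t2 = HIGH AND LOW = LOW
t5 = t1 NAND C = HIGH NAND HIGH = LOW
t6 = t1 XOR E = HIGH XOR HIGH = LOW
t9 = t3 NAND A = LOW NAND HIGH = HIGH
t10 = t5 XOR t9 = LOW XOR HIGH = HIGH
t11 = NOT D = NOT HIGH = LOW
t12 = t11 OR t10 = LOW OR HIGH = HIGH

t1 = HIGH, t2 = LOW, t6 = LOW, t12 = HIGH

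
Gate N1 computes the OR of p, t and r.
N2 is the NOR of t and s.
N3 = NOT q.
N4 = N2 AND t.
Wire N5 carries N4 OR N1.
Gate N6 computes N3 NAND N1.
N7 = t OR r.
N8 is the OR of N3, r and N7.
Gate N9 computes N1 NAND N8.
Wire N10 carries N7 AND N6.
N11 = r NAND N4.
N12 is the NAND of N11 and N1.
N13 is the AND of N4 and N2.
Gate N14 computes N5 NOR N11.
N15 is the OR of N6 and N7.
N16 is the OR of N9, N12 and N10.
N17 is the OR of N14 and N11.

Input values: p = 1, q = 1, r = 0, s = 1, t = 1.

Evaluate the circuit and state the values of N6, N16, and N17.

N1 = p OR t OR r = 1 OR 1 OR 0 = 1
N2 = t NOR s = 1 NOR 1 = 0
N3 = NOT q = NOT 1 = 0
N4 = N2 AND t = 0 AND 1 = 0
N5 = N4 OR N1 = 0 OR 1 = 1
N6 = N3 NAND N1 = 0 NAND 1 = 1
N7 = t OR r = 1 OR 0 = 1
N8 = N3 OR r OR N7 = 0 OR 0 OR 1 = 1
N9 = N1 NAND N8 = 1 NAND 1 = 0
N10 = N7 AND N6 = 1 AND 1 = 1
N11 = r NAND N4 = 0 NAND 0 = 1
N12 = N11 NAND N1 = 1 NAND 1 = 0
N14 = N5 NOR N11 = 1 NOR 1 = 0
N16 = N9 OR N12 OR N10 = 0 OR 0 OR 1 = 1
N17 = N14 OR N11 = 0 OR 1 = 1

N6 = 1, N16 = 1, N17 = 1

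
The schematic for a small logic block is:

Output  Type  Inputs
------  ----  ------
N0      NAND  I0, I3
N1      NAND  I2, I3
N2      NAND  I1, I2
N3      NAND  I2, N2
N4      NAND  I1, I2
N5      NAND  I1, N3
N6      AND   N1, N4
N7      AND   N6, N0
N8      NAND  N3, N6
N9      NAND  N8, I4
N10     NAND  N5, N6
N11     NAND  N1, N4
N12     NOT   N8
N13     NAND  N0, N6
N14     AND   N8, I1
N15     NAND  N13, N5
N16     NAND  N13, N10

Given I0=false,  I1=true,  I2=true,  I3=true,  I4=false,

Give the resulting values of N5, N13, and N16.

N0 = I0 NAND I3 = false NAND true = true
N1 = I2 NAND I3 = true NAND true = false
N2 = I1 NAND I2 = true NAND true = false
N3 = I2 NAND N2 = true NAND false = true
N4 = I1 NAND I2 = true NAND true = false
N5 = I1 NAND N3 = true NAND true = false
N6 = N1 AND N4 = false AND false = false
N10 = N5 NAND N6 = false NAND false = true
N13 = N0 NAND N6 = true NAND false = true
N16 = N13 NAND N10 = true NAND true = false

N5 = false, N13 = true, N16 = false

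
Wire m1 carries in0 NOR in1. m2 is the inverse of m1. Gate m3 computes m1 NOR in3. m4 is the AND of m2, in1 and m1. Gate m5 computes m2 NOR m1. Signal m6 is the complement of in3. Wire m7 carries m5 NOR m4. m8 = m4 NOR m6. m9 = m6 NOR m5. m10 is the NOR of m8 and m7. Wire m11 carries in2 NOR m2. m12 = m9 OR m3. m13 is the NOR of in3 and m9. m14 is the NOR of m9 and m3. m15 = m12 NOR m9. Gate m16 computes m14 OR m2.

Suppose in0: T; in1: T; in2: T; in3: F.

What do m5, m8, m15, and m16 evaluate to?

m5 = F  m8 = F  m15 = F  m16 = T

m1 = in0 NOR in1 = T NOR T = F
m2 = NOT m1 = NOT F = T
m3 = m1 NOR in3 = F NOR F = T
m4 = m2 AND in1 AND m1 = T AND T AND F = F
m5 = m2 NOR m1 = T NOR F = F
m6 = NOT in3 = NOT F = T
m8 = m4 NOR m6 = F NOR T = F
m9 = m6 NOR m5 = T NOR F = F
m12 = m9 OR m3 = F OR T = T
m14 = m9 NOR m3 = F NOR T = F
m15 = m12 NOR m9 = T NOR F = F
m16 = m14 OR m2 = F OR T = T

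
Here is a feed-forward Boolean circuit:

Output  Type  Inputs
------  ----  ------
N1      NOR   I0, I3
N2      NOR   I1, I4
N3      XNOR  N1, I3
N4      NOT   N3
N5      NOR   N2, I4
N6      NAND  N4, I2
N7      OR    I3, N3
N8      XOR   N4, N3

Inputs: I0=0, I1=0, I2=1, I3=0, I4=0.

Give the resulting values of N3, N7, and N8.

N3 = 0; N7 = 0; N8 = 1

N1 = I0 NOR I3 = 0 NOR 0 = 1
N3 = N1 XNOR I3 = 1 XNOR 0 = 0
N4 = NOT N3 = NOT 0 = 1
N7 = I3 OR N3 = 0 OR 0 = 0
N8 = N4 XOR N3 = 1 XOR 0 = 1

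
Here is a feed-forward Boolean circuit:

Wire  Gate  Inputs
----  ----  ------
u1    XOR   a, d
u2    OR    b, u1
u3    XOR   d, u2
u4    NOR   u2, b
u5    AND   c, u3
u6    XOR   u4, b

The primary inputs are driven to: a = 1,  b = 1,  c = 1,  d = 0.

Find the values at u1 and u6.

u1 = 1; u6 = 1

u1 = a XOR d = 1 XOR 0 = 1
u2 = b OR u1 = 1 OR 1 = 1
u4 = u2 NOR b = 1 NOR 1 = 0
u6 = u4 XOR b = 0 XOR 1 = 1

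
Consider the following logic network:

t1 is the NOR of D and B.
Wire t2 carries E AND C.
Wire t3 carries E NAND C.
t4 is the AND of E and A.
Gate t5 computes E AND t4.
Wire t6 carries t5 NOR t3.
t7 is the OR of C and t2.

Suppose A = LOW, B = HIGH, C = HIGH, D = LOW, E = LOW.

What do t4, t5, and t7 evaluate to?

t4 = LOW; t5 = LOW; t7 = HIGH

t2 = E AND C = LOW AND HIGH = LOW
t4 = E AND A = LOW AND LOW = LOW
t5 = E AND t4 = LOW AND LOW = LOW
t7 = C OR t2 = HIGH OR LOW = HIGH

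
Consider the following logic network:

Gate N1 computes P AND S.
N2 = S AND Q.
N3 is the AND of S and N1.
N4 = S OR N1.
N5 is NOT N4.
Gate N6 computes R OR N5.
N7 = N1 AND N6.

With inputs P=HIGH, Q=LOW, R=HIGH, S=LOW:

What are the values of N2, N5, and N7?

N2 = LOW  N5 = HIGH  N7 = LOW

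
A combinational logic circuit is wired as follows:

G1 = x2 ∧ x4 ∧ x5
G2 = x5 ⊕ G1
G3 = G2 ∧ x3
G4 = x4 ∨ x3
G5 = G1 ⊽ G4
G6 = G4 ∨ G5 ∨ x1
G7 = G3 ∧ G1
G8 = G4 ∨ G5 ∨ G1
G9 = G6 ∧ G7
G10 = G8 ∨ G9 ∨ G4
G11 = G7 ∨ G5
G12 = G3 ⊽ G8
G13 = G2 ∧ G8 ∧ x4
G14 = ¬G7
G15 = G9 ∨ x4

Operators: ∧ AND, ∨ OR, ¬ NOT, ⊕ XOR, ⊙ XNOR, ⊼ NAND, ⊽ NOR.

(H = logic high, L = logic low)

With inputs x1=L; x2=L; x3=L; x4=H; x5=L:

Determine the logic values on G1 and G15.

G1 = x2 AND x4 AND x5 = L AND H AND L = L
G2 = x5 XOR G1 = L XOR L = L
G3 = G2 AND x3 = L AND L = L
G4 = x4 OR x3 = H OR L = H
G5 = G1 NOR G4 = L NOR H = L
G6 = G4 OR G5 OR x1 = H OR L OR L = H
G7 = G3 AND G1 = L AND L = L
G9 = G6 AND G7 = H AND L = L
G15 = G9 OR x4 = L OR H = H

G1 = L  G15 = H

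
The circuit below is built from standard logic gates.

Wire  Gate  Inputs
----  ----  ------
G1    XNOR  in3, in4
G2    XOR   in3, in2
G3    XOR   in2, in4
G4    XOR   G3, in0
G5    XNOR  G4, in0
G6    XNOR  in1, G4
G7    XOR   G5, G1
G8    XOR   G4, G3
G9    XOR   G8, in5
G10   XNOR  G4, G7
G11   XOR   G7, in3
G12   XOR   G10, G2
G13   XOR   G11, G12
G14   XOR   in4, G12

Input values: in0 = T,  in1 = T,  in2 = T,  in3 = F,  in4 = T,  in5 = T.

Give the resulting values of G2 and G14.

G2 = T; G14 = T

G1 = in3 XNOR in4 = F XNOR T = F
G2 = in3 XOR in2 = F XOR T = T
G3 = in2 XOR in4 = T XOR T = F
G4 = G3 XOR in0 = F XOR T = T
G5 = G4 XNOR in0 = T XNOR T = T
G7 = G5 XOR G1 = T XOR F = T
G10 = G4 XNOR G7 = T XNOR T = T
G12 = G10 XOR G2 = T XOR T = F
G14 = in4 XOR G12 = T XOR F = T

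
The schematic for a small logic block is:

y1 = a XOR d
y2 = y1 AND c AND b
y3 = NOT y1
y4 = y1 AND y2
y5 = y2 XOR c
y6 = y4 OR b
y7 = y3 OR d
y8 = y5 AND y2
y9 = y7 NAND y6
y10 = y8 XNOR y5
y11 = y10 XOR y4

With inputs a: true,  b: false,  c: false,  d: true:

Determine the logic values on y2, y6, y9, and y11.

y1 = a XOR d = true XOR true = false
y2 = y1 AND c AND b = false AND false AND false = false
y3 = NOT y1 = NOT false = true
y4 = y1 AND y2 = false AND false = false
y5 = y2 XOR c = false XOR false = false
y6 = y4 OR b = false OR false = false
y7 = y3 OR d = true OR true = true
y8 = y5 AND y2 = false AND false = false
y9 = y7 NAND y6 = true NAND false = true
y10 = y8 XNOR y5 = false XNOR false = true
y11 = y10 XOR y4 = true XOR false = true

y2 = false, y6 = false, y9 = true, y11 = true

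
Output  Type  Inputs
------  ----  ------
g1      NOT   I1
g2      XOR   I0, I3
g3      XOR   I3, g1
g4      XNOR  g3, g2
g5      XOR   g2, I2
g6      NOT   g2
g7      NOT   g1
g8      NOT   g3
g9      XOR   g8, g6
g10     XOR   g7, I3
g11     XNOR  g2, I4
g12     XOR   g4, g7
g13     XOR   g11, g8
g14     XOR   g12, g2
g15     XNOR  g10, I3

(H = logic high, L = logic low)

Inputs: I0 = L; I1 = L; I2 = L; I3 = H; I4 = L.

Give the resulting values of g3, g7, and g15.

g1 = NOT I1 = NOT L = H
g3 = I3 XOR g1 = H XOR H = L
g7 = NOT g1 = NOT H = L
g10 = g7 XOR I3 = L XOR H = H
g15 = g10 XNOR I3 = H XNOR H = H

g3 = L, g7 = L, g15 = H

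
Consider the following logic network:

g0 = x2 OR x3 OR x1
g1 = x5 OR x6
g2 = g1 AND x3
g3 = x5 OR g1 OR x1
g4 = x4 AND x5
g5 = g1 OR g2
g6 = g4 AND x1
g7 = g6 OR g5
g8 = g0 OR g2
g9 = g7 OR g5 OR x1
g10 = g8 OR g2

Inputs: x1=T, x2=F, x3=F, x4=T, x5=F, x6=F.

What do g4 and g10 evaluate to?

g4 = F, g10 = T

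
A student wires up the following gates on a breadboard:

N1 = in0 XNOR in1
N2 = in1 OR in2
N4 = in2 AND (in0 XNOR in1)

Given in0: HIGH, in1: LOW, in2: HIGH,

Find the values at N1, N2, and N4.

N1 = LOW, N2 = HIGH, N4 = LOW

N1 = HIGH XNOR LOW = LOW
N2 = LOW OR HIGH = HIGH
N4 = HIGH AND (HIGH XNOR LOW) = LOW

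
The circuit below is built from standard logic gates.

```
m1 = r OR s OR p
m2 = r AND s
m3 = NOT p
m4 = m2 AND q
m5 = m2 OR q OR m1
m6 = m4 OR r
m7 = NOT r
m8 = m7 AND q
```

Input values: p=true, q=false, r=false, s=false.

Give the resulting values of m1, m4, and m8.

m1 = true, m4 = false, m8 = false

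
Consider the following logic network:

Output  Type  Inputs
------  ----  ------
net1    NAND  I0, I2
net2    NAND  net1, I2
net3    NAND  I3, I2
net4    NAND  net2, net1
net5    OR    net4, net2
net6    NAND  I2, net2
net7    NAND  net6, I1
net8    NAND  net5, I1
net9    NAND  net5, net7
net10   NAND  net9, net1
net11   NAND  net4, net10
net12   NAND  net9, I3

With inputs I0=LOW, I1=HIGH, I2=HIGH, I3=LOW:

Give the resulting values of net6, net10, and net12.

net6 = HIGH, net10 = LOW, net12 = HIGH

net1 = I0 NAND I2 = LOW NAND HIGH = HIGH
net2 = net1 NAND I2 = HIGH NAND HIGH = LOW
net4 = net2 NAND net1 = LOW NAND HIGH = HIGH
net5 = net4 OR net2 = HIGH OR LOW = HIGH
net6 = I2 NAND net2 = HIGH NAND LOW = HIGH
net7 = net6 NAND I1 = HIGH NAND HIGH = LOW
net9 = net5 NAND net7 = HIGH NAND LOW = HIGH
net10 = net9 NAND net1 = HIGH NAND HIGH = LOW
net12 = net9 NAND I3 = HIGH NAND LOW = HIGH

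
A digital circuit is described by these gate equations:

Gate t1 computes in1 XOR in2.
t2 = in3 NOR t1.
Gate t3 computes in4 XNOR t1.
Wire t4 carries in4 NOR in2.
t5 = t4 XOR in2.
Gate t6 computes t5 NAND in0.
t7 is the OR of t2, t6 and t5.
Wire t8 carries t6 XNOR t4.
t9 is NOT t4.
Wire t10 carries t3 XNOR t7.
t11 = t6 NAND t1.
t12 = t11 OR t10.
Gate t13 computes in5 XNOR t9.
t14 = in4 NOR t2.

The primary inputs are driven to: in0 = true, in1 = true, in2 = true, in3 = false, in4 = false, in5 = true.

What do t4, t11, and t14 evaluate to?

t4 = false, t11 = true, t14 = false

t1 = in1 XOR in2 = true XOR true = false
t2 = in3 NOR t1 = false NOR false = true
t4 = in4 NOR in2 = false NOR true = false
t5 = t4 XOR in2 = false XOR true = true
t6 = t5 NAND in0 = true NAND true = false
t11 = t6 NAND t1 = false NAND false = true
t14 = in4 NOR t2 = false NOR true = false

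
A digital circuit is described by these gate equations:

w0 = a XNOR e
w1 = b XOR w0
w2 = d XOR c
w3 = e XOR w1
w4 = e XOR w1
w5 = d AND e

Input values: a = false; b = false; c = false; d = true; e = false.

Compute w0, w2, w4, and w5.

w0 = true; w2 = true; w4 = true; w5 = false

w0 = a XNOR e = false XNOR false = true
w1 = b XOR w0 = false XOR true = true
w2 = d XOR c = true XOR false = true
w4 = e XOR w1 = false XOR true = true
w5 = d AND e = true AND false = false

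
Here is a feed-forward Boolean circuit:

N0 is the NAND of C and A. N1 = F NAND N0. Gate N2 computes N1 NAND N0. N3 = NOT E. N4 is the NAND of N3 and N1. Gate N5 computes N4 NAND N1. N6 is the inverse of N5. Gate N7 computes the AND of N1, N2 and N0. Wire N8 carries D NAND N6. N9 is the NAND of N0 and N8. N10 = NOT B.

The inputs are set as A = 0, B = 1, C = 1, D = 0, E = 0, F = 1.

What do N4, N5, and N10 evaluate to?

N4 = 1  N5 = 1  N10 = 0

N0 = C NAND A = 1 NAND 0 = 1
N1 = F NAND N0 = 1 NAND 1 = 0
N3 = NOT E = NOT 0 = 1
N4 = N3 NAND N1 = 1 NAND 0 = 1
N5 = N4 NAND N1 = 1 NAND 0 = 1
N10 = NOT B = NOT 1 = 0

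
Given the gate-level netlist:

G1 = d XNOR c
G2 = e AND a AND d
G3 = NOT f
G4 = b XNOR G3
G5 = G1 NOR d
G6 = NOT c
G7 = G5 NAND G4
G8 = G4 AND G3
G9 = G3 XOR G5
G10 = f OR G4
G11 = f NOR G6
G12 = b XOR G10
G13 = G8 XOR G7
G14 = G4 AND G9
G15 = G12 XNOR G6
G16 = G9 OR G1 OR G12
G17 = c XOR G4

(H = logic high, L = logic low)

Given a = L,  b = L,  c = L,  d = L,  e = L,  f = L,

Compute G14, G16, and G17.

G14 = L  G16 = H  G17 = L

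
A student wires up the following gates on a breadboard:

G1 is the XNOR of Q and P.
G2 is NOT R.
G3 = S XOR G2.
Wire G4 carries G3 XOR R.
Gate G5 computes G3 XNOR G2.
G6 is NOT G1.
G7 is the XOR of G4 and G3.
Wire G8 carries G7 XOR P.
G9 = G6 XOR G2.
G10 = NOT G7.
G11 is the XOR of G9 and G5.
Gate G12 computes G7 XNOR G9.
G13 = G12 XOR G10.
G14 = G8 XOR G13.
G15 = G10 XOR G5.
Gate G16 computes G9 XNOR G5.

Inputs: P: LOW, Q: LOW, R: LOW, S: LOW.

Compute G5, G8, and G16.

G1 = Q XNOR P = LOW XNOR LOW = HIGH
G2 = NOT R = NOT LOW = HIGH
G3 = S XOR G2 = LOW XOR HIGH = HIGH
G4 = G3 XOR R = HIGH XOR LOW = HIGH
G5 = G3 XNOR G2 = HIGH XNOR HIGH = HIGH
G6 = NOT G1 = NOT HIGH = LOW
G7 = G4 XOR G3 = HIGH XOR HIGH = LOW
G8 = G7 XOR P = LOW XOR LOW = LOW
G9 = G6 XOR G2 = LOW XOR HIGH = HIGH
G16 = G9 XNOR G5 = HIGH XNOR HIGH = HIGH

G5 = HIGH  G8 = LOW  G16 = HIGH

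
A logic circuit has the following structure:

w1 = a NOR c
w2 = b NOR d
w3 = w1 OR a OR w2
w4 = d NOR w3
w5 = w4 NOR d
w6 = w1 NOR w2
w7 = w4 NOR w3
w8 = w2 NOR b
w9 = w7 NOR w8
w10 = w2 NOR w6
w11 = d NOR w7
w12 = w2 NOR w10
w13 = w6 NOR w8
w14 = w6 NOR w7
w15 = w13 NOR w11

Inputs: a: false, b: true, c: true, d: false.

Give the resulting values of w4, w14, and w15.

w1 = a NOR c = false NOR true = false
w2 = b NOR d = true NOR false = false
w3 = w1 OR a OR w2 = false OR false OR false = false
w4 = d NOR w3 = false NOR false = true
w6 = w1 NOR w2 = false NOR false = true
w7 = w4 NOR w3 = true NOR false = false
w8 = w2 NOR b = false NOR true = false
w11 = d NOR w7 = false NOR false = true
w13 = w6 NOR w8 = true NOR false = false
w14 = w6 NOR w7 = true NOR false = false
w15 = w13 NOR w11 = false NOR true = false

w4 = true  w14 = false  w15 = false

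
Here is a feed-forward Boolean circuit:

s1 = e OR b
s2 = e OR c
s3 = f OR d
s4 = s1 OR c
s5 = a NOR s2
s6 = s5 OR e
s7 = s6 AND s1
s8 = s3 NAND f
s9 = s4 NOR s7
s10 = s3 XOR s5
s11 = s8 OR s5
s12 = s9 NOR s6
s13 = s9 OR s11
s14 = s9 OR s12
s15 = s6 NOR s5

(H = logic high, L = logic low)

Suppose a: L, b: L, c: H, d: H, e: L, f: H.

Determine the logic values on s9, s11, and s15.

s9 = L, s11 = L, s15 = H

s1 = e OR b = L OR L = L
s2 = e OR c = L OR H = H
s3 = f OR d = H OR H = H
s4 = s1 OR c = L OR H = H
s5 = a NOR s2 = L NOR H = L
s6 = s5 OR e = L OR L = L
s7 = s6 AND s1 = L AND L = L
s8 = s3 NAND f = H NAND H = L
s9 = s4 NOR s7 = H NOR L = L
s11 = s8 OR s5 = L OR L = L
s15 = s6 NOR s5 = L NOR L = H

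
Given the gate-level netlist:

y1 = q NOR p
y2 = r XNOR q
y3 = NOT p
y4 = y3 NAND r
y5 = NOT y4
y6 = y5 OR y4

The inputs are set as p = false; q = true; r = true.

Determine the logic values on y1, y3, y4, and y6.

y1 = false, y3 = true, y4 = false, y6 = true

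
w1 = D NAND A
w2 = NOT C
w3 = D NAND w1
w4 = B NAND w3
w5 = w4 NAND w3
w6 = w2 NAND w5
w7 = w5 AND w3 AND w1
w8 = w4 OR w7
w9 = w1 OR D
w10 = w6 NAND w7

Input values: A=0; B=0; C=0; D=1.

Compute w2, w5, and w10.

w1 = D NAND A = 1 NAND 0 = 1
w2 = NOT C = NOT 0 = 1
w3 = D NAND w1 = 1 NAND 1 = 0
w4 = B NAND w3 = 0 NAND 0 = 1
w5 = w4 NAND w3 = 1 NAND 0 = 1
w6 = w2 NAND w5 = 1 NAND 1 = 0
w7 = w5 AND w3 AND w1 = 1 AND 0 AND 1 = 0
w10 = w6 NAND w7 = 0 NAND 0 = 1

w2 = 1  w5 = 1  w10 = 1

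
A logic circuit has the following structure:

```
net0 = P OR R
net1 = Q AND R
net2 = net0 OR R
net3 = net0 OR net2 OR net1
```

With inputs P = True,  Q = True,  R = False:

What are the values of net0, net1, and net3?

net0 = True  net1 = False  net3 = True

net0 = P OR R = True OR False = True
net1 = Q AND R = True AND False = False
net2 = net0 OR R = True OR False = True
net3 = net0 OR net2 OR net1 = True OR True OR False = True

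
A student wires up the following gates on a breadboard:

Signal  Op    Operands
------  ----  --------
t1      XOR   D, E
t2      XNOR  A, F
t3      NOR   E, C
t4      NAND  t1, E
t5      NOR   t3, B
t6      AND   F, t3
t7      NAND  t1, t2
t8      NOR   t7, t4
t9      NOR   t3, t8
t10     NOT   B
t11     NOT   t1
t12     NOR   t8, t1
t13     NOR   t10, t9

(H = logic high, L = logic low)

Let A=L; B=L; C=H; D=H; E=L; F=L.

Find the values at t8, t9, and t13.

t8 = L  t9 = H  t13 = L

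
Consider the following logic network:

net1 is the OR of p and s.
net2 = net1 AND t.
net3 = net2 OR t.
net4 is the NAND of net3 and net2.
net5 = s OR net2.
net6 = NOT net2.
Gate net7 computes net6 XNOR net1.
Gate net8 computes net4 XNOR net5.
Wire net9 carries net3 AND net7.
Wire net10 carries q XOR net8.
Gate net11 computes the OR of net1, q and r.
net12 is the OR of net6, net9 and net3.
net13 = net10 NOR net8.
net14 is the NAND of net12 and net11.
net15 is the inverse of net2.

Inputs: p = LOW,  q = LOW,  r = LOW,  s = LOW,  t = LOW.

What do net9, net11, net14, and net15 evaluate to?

net9 = LOW  net11 = LOW  net14 = HIGH  net15 = HIGH

net1 = p OR s = LOW OR LOW = LOW
net2 = net1 AND t = LOW AND LOW = LOW
net3 = net2 OR t = LOW OR LOW = LOW
net6 = NOT net2 = NOT LOW = HIGH
net7 = net6 XNOR net1 = HIGH XNOR LOW = LOW
net9 = net3 AND net7 = LOW AND LOW = LOW
net11 = net1 OR q OR r = LOW OR LOW OR LOW = LOW
net12 = net6 OR net9 OR net3 = HIGH OR LOW OR LOW = HIGH
net14 = net12 NAND net11 = HIGH NAND LOW = HIGH
net15 = NOT net2 = NOT LOW = HIGH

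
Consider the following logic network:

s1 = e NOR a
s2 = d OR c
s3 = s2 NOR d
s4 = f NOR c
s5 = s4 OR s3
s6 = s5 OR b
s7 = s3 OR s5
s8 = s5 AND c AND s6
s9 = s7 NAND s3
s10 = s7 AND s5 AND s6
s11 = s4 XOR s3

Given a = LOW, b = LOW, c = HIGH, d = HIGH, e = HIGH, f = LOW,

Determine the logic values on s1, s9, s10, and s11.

s1 = e NOR a = HIGH NOR LOW = LOW
s2 = d OR c = HIGH OR HIGH = HIGH
s3 = s2 NOR d = HIGH NOR HIGH = LOW
s4 = f NOR c = LOW NOR HIGH = LOW
s5 = s4 OR s3 = LOW OR LOW = LOW
s6 = s5 OR b = LOW OR LOW = LOW
s7 = s3 OR s5 = LOW OR LOW = LOW
s9 = s7 NAND s3 = LOW NAND LOW = HIGH
s10 = s7 AND s5 AND s6 = LOW AND LOW AND LOW = LOW
s11 = s4 XOR s3 = LOW XOR LOW = LOW

s1 = LOW, s9 = HIGH, s10 = LOW, s11 = LOW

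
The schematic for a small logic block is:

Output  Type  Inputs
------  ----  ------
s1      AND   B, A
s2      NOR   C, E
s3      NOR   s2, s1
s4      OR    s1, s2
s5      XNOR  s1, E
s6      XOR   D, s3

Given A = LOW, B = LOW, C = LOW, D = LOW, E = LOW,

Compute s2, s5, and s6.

s1 = B AND A = LOW AND LOW = LOW
s2 = C NOR E = LOW NOR LOW = HIGH
s3 = s2 NOR s1 = HIGH NOR LOW = LOW
s5 = s1 XNOR E = LOW XNOR LOW = HIGH
s6 = D XOR s3 = LOW XOR LOW = LOW

s2 = HIGH, s5 = HIGH, s6 = LOW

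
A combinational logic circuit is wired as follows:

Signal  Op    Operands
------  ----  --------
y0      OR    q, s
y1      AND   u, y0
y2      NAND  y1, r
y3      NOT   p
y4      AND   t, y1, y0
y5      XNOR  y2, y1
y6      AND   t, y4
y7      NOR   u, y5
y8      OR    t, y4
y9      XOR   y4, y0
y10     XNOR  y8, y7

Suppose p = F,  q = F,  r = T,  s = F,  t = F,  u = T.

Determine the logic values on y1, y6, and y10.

y1 = F; y6 = F; y10 = T

y0 = q OR s = F OR F = F
y1 = u AND y0 = T AND F = F
y2 = y1 NAND r = F NAND T = T
y4 = t AND y1 AND y0 = F AND F AND F = F
y5 = y2 XNOR y1 = T XNOR F = F
y6 = t AND y4 = F AND F = F
y7 = u NOR y5 = T NOR F = F
y8 = t OR y4 = F OR F = F
y10 = y8 XNOR y7 = F XNOR F = T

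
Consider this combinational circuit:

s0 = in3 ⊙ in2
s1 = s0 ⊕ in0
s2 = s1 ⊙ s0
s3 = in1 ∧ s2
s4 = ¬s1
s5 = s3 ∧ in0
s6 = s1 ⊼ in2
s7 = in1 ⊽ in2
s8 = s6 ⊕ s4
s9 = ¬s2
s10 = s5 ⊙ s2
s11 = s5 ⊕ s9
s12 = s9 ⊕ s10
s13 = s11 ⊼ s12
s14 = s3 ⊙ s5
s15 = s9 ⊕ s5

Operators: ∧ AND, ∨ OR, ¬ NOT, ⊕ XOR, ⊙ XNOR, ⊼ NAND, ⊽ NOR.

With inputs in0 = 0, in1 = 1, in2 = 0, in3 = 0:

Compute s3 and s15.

s3 = 1, s15 = 0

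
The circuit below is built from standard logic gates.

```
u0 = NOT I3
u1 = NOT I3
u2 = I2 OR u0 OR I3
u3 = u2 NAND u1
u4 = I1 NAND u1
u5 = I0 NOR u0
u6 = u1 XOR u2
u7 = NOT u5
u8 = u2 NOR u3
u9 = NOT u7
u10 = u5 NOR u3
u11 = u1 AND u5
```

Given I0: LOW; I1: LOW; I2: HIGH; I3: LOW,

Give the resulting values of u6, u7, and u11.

u6 = LOW, u7 = HIGH, u11 = LOW

u0 = NOT I3 = NOT LOW = HIGH
u1 = NOT I3 = NOT LOW = HIGH
u2 = I2 OR u0 OR I3 = HIGH OR HIGH OR LOW = HIGH
u5 = I0 NOR u0 = LOW NOR HIGH = LOW
u6 = u1 XOR u2 = HIGH XOR HIGH = LOW
u7 = NOT u5 = NOT LOW = HIGH
u11 = u1 AND u5 = HIGH AND LOW = LOW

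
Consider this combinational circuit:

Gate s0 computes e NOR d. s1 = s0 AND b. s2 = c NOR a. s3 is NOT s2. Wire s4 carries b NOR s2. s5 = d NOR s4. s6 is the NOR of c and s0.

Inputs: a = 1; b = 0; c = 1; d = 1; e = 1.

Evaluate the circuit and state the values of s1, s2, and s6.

s1 = 0  s2 = 0  s6 = 0

s0 = e NOR d = 1 NOR 1 = 0
s1 = s0 AND b = 0 AND 0 = 0
s2 = c NOR a = 1 NOR 1 = 0
s6 = c NOR s0 = 1 NOR 0 = 0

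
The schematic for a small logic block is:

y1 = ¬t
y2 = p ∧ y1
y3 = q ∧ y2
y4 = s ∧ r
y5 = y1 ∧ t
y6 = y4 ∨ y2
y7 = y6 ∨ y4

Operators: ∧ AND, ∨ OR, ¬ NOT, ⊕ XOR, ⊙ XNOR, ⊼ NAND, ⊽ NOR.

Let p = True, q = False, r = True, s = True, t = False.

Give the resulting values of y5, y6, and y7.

y5 = False; y6 = True; y7 = True

y1 = NOT t = NOT False = True
y2 = p AND y1 = True AND True = True
y4 = s AND r = True AND True = True
y5 = y1 AND t = True AND False = False
y6 = y4 OR y2 = True OR True = True
y7 = y6 OR y4 = True OR True = True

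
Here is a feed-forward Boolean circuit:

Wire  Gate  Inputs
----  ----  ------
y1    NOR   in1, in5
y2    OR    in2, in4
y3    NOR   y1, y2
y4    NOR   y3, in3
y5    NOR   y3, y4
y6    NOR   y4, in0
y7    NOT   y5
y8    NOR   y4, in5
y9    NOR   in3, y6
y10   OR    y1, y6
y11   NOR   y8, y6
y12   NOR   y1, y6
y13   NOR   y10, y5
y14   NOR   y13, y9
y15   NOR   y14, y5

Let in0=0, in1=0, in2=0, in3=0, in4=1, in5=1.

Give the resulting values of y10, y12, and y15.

y1 = in1 NOR in5 = 0 NOR 1 = 0
y2 = in2 OR in4 = 0 OR 1 = 1
y3 = y1 NOR y2 = 0 NOR 1 = 0
y4 = y3 NOR in3 = 0 NOR 0 = 1
y5 = y3 NOR y4 = 0 NOR 1 = 0
y6 = y4 NOR in0 = 1 NOR 0 = 0
y9 = in3 NOR y6 = 0 NOR 0 = 1
y10 = y1 OR y6 = 0 OR 0 = 0
y12 = y1 NOR y6 = 0 NOR 0 = 1
y13 = y10 NOR y5 = 0 NOR 0 = 1
y14 = y13 NOR y9 = 1 NOR 1 = 0
y15 = y14 NOR y5 = 0 NOR 0 = 1

y10 = 0  y12 = 1  y15 = 1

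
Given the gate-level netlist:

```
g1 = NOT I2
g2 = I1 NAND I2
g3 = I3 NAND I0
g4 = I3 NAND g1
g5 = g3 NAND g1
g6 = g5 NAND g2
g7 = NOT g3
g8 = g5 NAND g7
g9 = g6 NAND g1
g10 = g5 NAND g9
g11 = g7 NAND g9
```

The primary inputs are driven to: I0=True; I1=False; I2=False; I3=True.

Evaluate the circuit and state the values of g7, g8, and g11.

g1 = NOT I2 = NOT False = True
g2 = I1 NAND I2 = False NAND False = True
g3 = I3 NAND I0 = True NAND True = False
g5 = g3 NAND g1 = False NAND True = True
g6 = g5 NAND g2 = True NAND True = False
g7 = NOT g3 = NOT False = True
g8 = g5 NAND g7 = True NAND True = False
g9 = g6 NAND g1 = False NAND True = True
g11 = g7 NAND g9 = True NAND True = False

g7 = True, g8 = False, g11 = False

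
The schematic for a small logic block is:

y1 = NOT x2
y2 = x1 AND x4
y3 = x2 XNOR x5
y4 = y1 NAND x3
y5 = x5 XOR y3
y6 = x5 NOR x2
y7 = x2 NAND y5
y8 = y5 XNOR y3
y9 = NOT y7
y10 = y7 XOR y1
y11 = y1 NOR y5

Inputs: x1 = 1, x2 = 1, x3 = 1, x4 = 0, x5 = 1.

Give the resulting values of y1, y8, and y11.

y1 = NOT x2 = NOT 1 = 0
y3 = x2 XNOR x5 = 1 XNOR 1 = 1
y5 = x5 XOR y3 = 1 XOR 1 = 0
y8 = y5 XNOR y3 = 0 XNOR 1 = 0
y11 = y1 NOR y5 = 0 NOR 0 = 1

y1 = 0; y8 = 0; y11 = 1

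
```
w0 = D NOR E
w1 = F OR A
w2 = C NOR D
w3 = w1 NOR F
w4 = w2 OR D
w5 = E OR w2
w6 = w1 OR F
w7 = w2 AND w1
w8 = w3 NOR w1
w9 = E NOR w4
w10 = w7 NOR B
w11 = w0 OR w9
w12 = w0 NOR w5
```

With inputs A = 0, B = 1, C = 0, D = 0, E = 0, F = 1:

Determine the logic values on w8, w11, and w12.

w8 = 0, w11 = 1, w12 = 0

w0 = D NOR E = 0 NOR 0 = 1
w1 = F OR A = 1 OR 0 = 1
w2 = C NOR D = 0 NOR 0 = 1
w3 = w1 NOR F = 1 NOR 1 = 0
w4 = w2 OR D = 1 OR 0 = 1
w5 = E OR w2 = 0 OR 1 = 1
w8 = w3 NOR w1 = 0 NOR 1 = 0
w9 = E NOR w4 = 0 NOR 1 = 0
w11 = w0 OR w9 = 1 OR 0 = 1
w12 = w0 NOR w5 = 1 NOR 1 = 0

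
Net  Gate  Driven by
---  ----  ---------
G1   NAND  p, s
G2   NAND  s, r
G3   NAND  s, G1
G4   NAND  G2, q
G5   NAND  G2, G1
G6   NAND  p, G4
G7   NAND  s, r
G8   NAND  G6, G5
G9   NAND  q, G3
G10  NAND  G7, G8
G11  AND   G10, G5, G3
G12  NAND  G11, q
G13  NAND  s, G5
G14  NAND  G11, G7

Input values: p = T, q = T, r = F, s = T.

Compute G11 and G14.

G11 = T, G14 = F

G1 = p NAND s = T NAND T = F
G2 = s NAND r = T NAND F = T
G3 = s NAND G1 = T NAND F = T
G4 = G2 NAND q = T NAND T = F
G5 = G2 NAND G1 = T NAND F = T
G6 = p NAND G4 = T NAND F = T
G7 = s NAND r = T NAND F = T
G8 = G6 NAND G5 = T NAND T = F
G10 = G7 NAND G8 = T NAND F = T
G11 = G10 AND G5 AND G3 = T AND T AND T = T
G14 = G11 NAND G7 = T NAND T = F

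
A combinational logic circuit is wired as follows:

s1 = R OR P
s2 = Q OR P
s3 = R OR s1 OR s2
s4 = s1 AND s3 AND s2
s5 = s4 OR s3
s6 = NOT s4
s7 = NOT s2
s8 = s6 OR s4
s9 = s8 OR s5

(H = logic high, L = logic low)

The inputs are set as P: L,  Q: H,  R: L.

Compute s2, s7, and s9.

s2 = H, s7 = L, s9 = H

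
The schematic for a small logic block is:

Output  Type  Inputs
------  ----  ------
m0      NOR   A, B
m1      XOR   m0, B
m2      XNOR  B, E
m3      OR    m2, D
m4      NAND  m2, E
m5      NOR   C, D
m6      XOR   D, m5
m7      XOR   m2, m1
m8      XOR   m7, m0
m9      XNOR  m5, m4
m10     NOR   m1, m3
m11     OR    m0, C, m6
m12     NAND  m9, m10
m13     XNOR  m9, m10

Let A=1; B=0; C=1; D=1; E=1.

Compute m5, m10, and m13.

m5 = 0, m10 = 0, m13 = 1

m0 = A NOR B = 1 NOR 0 = 0
m1 = m0 XOR B = 0 XOR 0 = 0
m2 = B XNOR E = 0 XNOR 1 = 0
m3 = m2 OR D = 0 OR 1 = 1
m4 = m2 NAND E = 0 NAND 1 = 1
m5 = C NOR D = 1 NOR 1 = 0
m9 = m5 XNOR m4 = 0 XNOR 1 = 0
m10 = m1 NOR m3 = 0 NOR 1 = 0
m13 = m9 XNOR m10 = 0 XNOR 0 = 1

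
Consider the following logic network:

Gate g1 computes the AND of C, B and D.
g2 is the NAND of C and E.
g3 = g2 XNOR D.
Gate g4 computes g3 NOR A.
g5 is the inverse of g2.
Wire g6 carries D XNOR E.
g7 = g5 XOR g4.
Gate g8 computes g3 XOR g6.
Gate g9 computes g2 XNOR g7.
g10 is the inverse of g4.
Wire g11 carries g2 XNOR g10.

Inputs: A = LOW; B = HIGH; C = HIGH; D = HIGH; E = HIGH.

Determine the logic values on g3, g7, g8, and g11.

g3 = LOW  g7 = LOW  g8 = HIGH  g11 = HIGH

g2 = C NAND E = HIGH NAND HIGH = LOW
g3 = g2 XNOR D = LOW XNOR HIGH = LOW
g4 = g3 NOR A = LOW NOR LOW = HIGH
g5 = NOT g2 = NOT LOW = HIGH
g6 = D XNOR E = HIGH XNOR HIGH = HIGH
g7 = g5 XOR g4 = HIGH XOR HIGH = LOW
g8 = g3 XOR g6 = LOW XOR HIGH = HIGH
g10 = NOT g4 = NOT HIGH = LOW
g11 = g2 XNOR g10 = LOW XNOR LOW = HIGH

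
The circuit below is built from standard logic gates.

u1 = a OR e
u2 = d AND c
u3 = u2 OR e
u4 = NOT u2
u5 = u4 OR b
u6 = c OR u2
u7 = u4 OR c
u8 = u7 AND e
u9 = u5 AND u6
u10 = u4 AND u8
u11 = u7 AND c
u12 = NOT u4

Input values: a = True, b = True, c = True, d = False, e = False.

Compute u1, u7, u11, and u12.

u1 = a OR e = True OR False = True
u2 = d AND c = False AND True = False
u4 = NOT u2 = NOT False = True
u7 = u4 OR c = True OR True = True
u11 = u7 AND c = True AND True = True
u12 = NOT u4 = NOT True = False

u1 = True, u7 = True, u11 = True, u12 = False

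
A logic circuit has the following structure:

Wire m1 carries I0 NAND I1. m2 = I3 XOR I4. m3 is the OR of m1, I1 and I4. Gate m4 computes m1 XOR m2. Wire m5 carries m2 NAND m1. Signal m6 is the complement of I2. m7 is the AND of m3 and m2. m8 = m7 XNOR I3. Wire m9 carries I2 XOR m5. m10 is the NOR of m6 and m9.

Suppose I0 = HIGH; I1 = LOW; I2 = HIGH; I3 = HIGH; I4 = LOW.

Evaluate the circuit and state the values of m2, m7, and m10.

m1 = I0 NAND I1 = HIGH NAND LOW = HIGH
m2 = I3 XOR I4 = HIGH XOR LOW = HIGH
m3 = m1 OR I1 OR I4 = HIGH OR LOW OR LOW = HIGH
m5 = m2 NAND m1 = HIGH NAND HIGH = LOW
m6 = NOT I2 = NOT HIGH = LOW
m7 = m3 AND m2 = HIGH AND HIGH = HIGH
m9 = I2 XOR m5 = HIGH XOR LOW = HIGH
m10 = m6 NOR m9 = LOW NOR HIGH = LOW

m2 = HIGH; m7 = HIGH; m10 = LOW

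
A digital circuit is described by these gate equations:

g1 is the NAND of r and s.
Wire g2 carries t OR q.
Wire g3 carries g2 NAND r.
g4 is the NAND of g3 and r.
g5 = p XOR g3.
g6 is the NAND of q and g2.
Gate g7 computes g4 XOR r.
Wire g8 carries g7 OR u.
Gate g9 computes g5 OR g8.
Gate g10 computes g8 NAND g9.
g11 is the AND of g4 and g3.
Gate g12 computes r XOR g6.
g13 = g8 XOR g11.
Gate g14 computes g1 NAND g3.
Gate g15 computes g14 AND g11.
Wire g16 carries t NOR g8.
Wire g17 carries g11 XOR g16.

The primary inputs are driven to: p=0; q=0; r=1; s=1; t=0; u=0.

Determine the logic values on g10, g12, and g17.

g10 = 0, g12 = 0, g17 = 0

g2 = t OR q = 0 OR 0 = 0
g3 = g2 NAND r = 0 NAND 1 = 1
g4 = g3 NAND r = 1 NAND 1 = 0
g5 = p XOR g3 = 0 XOR 1 = 1
g6 = q NAND g2 = 0 NAND 0 = 1
g7 = g4 XOR r = 0 XOR 1 = 1
g8 = g7 OR u = 1 OR 0 = 1
g9 = g5 OR g8 = 1 OR 1 = 1
g10 = g8 NAND g9 = 1 NAND 1 = 0
g11 = g4 AND g3 = 0 AND 1 = 0
g12 = r XOR g6 = 1 XOR 1 = 0
g16 = t NOR g8 = 0 NOR 1 = 0
g17 = g11 XOR g16 = 0 XOR 0 = 0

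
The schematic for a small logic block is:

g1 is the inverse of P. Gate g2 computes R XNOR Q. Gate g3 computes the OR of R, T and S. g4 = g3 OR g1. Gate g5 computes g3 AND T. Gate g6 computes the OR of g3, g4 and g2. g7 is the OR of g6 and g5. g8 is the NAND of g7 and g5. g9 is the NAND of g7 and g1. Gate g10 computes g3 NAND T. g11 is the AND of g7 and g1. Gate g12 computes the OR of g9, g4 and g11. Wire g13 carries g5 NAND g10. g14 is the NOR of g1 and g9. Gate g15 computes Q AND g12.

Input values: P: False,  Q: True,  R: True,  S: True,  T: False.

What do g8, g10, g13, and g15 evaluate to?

g1 = NOT P = NOT False = True
g2 = R XNOR Q = True XNOR True = True
g3 = R OR T OR S = True OR False OR True = True
g4 = g3 OR g1 = True OR True = True
g5 = g3 AND T = True AND False = False
g6 = g3 OR g4 OR g2 = True OR True OR True = True
g7 = g6 OR g5 = True OR False = True
g8 = g7 NAND g5 = True NAND False = True
g9 = g7 NAND g1 = True NAND True = False
g10 = g3 NAND T = True NAND False = True
g11 = g7 AND g1 = True AND True = True
g12 = g9 OR g4 OR g11 = False OR True OR True = True
g13 = g5 NAND g10 = False NAND True = True
g15 = Q AND g12 = True AND True = True

g8 = True  g10 = True  g13 = True  g15 = True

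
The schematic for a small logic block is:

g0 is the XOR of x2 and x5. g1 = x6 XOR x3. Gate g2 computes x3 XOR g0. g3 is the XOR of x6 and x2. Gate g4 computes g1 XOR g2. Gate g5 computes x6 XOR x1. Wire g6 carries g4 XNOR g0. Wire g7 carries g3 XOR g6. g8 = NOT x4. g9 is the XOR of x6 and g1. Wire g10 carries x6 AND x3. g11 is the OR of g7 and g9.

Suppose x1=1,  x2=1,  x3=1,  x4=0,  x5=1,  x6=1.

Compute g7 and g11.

g7 = 0; g11 = 1

g0 = x2 XOR x5 = 1 XOR 1 = 0
g1 = x6 XOR x3 = 1 XOR 1 = 0
g2 = x3 XOR g0 = 1 XOR 0 = 1
g3 = x6 XOR x2 = 1 XOR 1 = 0
g4 = g1 XOR g2 = 0 XOR 1 = 1
g6 = g4 XNOR g0 = 1 XNOR 0 = 0
g7 = g3 XOR g6 = 0 XOR 0 = 0
g9 = x6 XOR g1 = 1 XOR 0 = 1
g11 = g7 OR g9 = 0 OR 1 = 1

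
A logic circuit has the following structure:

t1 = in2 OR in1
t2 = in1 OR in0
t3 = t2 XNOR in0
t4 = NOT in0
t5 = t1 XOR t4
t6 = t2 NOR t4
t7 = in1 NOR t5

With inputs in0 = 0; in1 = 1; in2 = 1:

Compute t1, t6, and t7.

t1 = in2 OR in1 = 1 OR 1 = 1
t2 = in1 OR in0 = 1 OR 0 = 1
t4 = NOT in0 = NOT 0 = 1
t5 = t1 XOR t4 = 1 XOR 1 = 0
t6 = t2 NOR t4 = 1 NOR 1 = 0
t7 = in1 NOR t5 = 1 NOR 0 = 0

t1 = 1, t6 = 0, t7 = 0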